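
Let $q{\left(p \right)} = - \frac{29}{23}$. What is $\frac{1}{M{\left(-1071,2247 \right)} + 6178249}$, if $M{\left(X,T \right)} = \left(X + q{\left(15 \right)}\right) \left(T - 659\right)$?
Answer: $\frac{23}{102936471} \approx 2.2344 \cdot 10^{-7}$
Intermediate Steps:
$q{\left(p \right)} = - \frac{29}{23}$ ($q{\left(p \right)} = \left(-29\right) \frac{1}{23} = - \frac{29}{23}$)
$M{\left(X,T \right)} = \left(-659 + T\right) \left(- \frac{29}{23} + X\right)$ ($M{\left(X,T \right)} = \left(X - \frac{29}{23}\right) \left(T - 659\right) = \left(- \frac{29}{23} + X\right) \left(-659 + T\right) = \left(-659 + T\right) \left(- \frac{29}{23} + X\right)$)
$\frac{1}{M{\left(-1071,2247 \right)} + 6178249} = \frac{1}{\left(\frac{19111}{23} - -705789 - \frac{65163}{23} + 2247 \left(-1071\right)\right) + 6178249} = \frac{1}{\left(\frac{19111}{23} + 705789 - \frac{65163}{23} - 2406537\right) + 6178249} = \frac{1}{- \frac{39163256}{23} + 6178249} = \frac{1}{\frac{102936471}{23}} = \frac{23}{102936471}$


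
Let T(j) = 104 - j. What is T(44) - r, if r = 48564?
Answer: -48504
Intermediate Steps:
T(44) - r = (104 - 1*44) - 1*48564 = (104 - 44) - 48564 = 60 - 48564 = -48504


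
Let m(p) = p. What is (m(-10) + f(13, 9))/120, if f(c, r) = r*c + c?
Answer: 1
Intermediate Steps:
f(c, r) = c + c*r (f(c, r) = c*r + c = c + c*r)
(m(-10) + f(13, 9))/120 = (-10 + 13*(1 + 9))/120 = (-10 + 13*10)/120 = (-10 + 130)/120 = (1/120)*120 = 1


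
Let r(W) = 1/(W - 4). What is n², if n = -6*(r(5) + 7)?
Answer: 2304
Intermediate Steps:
r(W) = 1/(-4 + W)
n = -48 (n = -6*(1/(-4 + 5) + 7) = -6*(1/1 + 7) = -6*(1 + 7) = -6*8 = -48)
n² = (-48)² = 2304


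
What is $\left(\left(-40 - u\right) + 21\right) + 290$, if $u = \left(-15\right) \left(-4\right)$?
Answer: $211$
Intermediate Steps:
$u = 60$
$\left(\left(-40 - u\right) + 21\right) + 290 = \left(\left(-40 - 60\right) + 21\right) + 290 = \left(-100 + 21\right) + 290 = -79 + 290 = 211$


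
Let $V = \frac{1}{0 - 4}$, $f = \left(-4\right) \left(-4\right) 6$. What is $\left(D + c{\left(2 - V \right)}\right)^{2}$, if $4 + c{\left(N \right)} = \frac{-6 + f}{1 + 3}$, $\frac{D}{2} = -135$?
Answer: $\frac{253009}{4} \approx 63252.0$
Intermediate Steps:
$f = 96$ ($f = 16 \cdot 6 = 96$)
$D = -270$ ($D = 2 \left(-135\right) = -270$)
$V = - \frac{1}{4}$ ($V = \frac{1}{-4} = - \frac{1}{4} \approx -0.25$)
$c{\left(N \right)} = \frac{37}{2}$ ($c{\left(N \right)} = -4 + \frac{-6 + 96}{1 + 3} = -4 + \frac{90}{4} = -4 + 90 \cdot \frac{1}{4} = -4 + \frac{45}{2} = \frac{37}{2}$)
$\left(D + c{\left(2 - V \right)}\right)^{2} = \left(-270 + \frac{37}{2}\right)^{2} = \left(- \frac{503}{2}\right)^{2} = \frac{253009}{4}$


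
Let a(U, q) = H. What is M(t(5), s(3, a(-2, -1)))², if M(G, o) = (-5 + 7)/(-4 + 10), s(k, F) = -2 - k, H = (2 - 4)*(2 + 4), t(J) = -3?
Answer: ⅑ ≈ 0.11111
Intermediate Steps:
H = -12 (H = -2*6 = -12)
a(U, q) = -12
M(G, o) = ⅓ (M(G, o) = 2/6 = 2*(⅙) = ⅓)
M(t(5), s(3, a(-2, -1)))² = (⅓)² = ⅑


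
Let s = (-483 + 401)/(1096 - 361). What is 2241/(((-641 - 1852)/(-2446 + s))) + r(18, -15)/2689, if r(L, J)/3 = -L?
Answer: 401262457094/182488985 ≈ 2198.8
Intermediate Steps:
s = -82/735 ≈ -0.11156
r(L, J) = -3*L (r(L, J) = 3*(-L) = -3*L)
2241/(((-641 - 1852)/(-2446 + s))) + r(18, -15)/2689 = 2241/(((-641 - 1852)/(-2446 - 82/735))) - 3*18/2689 = 2241/((-2493/(-1797892/735))) - 54*1/2689 = 2241/((-2493*(-735/1797892))) - 54/2689 = 2241/(1832355/1797892) - 54/2689 = 2241*(1797892/1832355) - 54/2689 = 149225036/67865 - 54/2689 = 401262457094/182488985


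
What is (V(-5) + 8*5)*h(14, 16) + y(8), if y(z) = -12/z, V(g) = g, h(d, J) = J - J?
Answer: -3/2 ≈ -1.5000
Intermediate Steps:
h(d, J) = 0
(V(-5) + 8*5)*h(14, 16) + y(8) = (-5 + 8*5)*0 - 12/8 = (-5 + 40)*0 - 12*⅛ = 35*0 - 3/2 = 0 - 3/2 = -3/2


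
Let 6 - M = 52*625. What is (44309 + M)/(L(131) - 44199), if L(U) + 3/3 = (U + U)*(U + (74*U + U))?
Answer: 85/18448 ≈ 0.0046075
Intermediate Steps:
L(U) = -1 + 152*U**2 (L(U) = -1 + (U + U)*(U + (74*U + U)) = -1 + (2*U)*(U + 75*U) = -1 + (2*U)*(76*U) = -1 + 152*U**2)
M = -32494 (M = 6 - 52*625 = 6 - 1*32500 = 6 - 32500 = -32494)
(44309 + M)/(L(131) - 44199) = (44309 - 32494)/((-1 + 152*131**2) - 44199) = 11815/((-1 + 152*17161) - 44199) = 11815/((-1 + 2608472) - 44199) = 11815/(2608471 - 44199) = 11815/2564272 = 11815*(1/2564272) = 85/18448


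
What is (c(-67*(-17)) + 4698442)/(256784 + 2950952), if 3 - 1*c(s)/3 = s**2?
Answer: 100811/400967 ≈ 0.25142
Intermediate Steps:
c(s) = 9 - 3*s**2
(c(-67*(-17)) + 4698442)/(256784 + 2950952) = ((9 - 3*(-67*(-17))**2) + 4698442)/(256784 + 2950952) = ((9 - 3*1139**2) + 4698442)/3207736 = ((9 - 3*1297321) + 4698442)*(1/3207736) = ((9 - 3891963) + 4698442)*(1/3207736) = (-3891954 + 4698442)*(1/3207736) = 806488*(1/3207736) = 100811/400967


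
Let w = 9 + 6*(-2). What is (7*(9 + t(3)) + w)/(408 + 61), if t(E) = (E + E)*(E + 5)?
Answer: 396/469 ≈ 0.84435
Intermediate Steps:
t(E) = 2*E*(5 + E) (t(E) = (2*E)*(5 + E) = 2*E*(5 + E))
w = -3 (w = 9 - 12 = -3)
(7*(9 + t(3)) + w)/(408 + 61) = (7*(9 + 2*3*(5 + 3)) - 3)/(408 + 61) = (7*(9 + 2*3*8) - 3)/469 = (7*(9 + 48) - 3)*(1/469) = (7*57 - 3)*(1/469) = (399 - 3)*(1/469) = 396*(1/469) = 396/469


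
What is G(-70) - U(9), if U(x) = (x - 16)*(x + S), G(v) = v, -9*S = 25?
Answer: -238/9 ≈ -26.444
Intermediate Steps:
S = -25/9 (S = -⅑*25 = -25/9 ≈ -2.7778)
U(x) = (-16 + x)*(-25/9 + x) (U(x) = (x - 16)*(x - 25/9) = (-16 + x)*(-25/9 + x))
G(-70) - U(9) = -70 - (400/9 + 9² - 169/9*9) = -70 - (400/9 + 81 - 169) = -70 - 1*(-392/9) = -70 + 392/9 = -238/9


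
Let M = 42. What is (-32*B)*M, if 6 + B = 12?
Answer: -8064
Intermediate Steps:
B = 6 (B = -6 + 12 = 6)
(-32*B)*M = -32*6*42 = -192*42 = -8064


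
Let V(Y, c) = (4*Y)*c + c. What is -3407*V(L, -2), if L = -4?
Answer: -102210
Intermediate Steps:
V(Y, c) = c + 4*Y*c (V(Y, c) = 4*Y*c + c = c + 4*Y*c)
-3407*V(L, -2) = -(-6814)*(1 + 4*(-4)) = -(-6814)*(1 - 16) = -(-6814)*(-15) = -3407*30 = -102210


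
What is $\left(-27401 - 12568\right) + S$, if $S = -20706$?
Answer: $-60675$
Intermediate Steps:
$\left(-27401 - 12568\right) + S = \left(-27401 - 12568\right) - 20706 = -39969 - 20706 = -60675$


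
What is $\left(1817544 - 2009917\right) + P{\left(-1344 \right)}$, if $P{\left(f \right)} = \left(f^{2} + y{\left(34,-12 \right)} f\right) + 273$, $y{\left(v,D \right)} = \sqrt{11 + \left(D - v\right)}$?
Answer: $1614236 - 1344 i \sqrt{35} \approx 1.6142 \cdot 10^{6} - 7951.2 i$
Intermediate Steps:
$y{\left(v,D \right)} = \sqrt{11 + D - v}$
$P{\left(f \right)} = 273 + f^{2} + i f \sqrt{35}$ ($P{\left(f \right)} = \left(f^{2} + \sqrt{11 - 12 - 34} f\right) + 273 = \left(f^{2} + \sqrt{-35} f\right) + 273 = \left(f^{2} + i \sqrt{35} f\right) + 273 = \left(f^{2} + i f \sqrt{35}\right) + 273 = 273 + f^{2} + i f \sqrt{35}$)
$\left(1817544 - 2009917\right) + P{\left(-1344 \right)} = \left(1817544 - 2009917\right) + \left(273 + \left(-1344\right)^{2} + i \left(-1344\right) \sqrt{35}\right) = -192373 + \left(273 + 1806336 - 1344 i \sqrt{35}\right) = -192373 + \left(1806609 - 1344 i \sqrt{35}\right) = 1614236 - 1344 i \sqrt{35}$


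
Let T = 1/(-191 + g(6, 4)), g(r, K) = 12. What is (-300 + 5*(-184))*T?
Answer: 1220/179 ≈ 6.8156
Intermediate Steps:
T = -1/179 (T = 1/(-191 + 12) = 1/(-179) = -1/179 ≈ -0.0055866)
(-300 + 5*(-184))*T = (-300 + 5*(-184))*(-1/179) = (-300 - 920)*(-1/179) = -1220*(-1/179) = 1220/179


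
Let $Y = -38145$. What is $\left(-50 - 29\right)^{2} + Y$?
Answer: $-31904$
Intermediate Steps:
$\left(-50 - 29\right)^{2} + Y = \left(-50 - 29\right)^{2} - 38145 = \left(-79\right)^{2} - 38145 = 6241 - 38145 = -31904$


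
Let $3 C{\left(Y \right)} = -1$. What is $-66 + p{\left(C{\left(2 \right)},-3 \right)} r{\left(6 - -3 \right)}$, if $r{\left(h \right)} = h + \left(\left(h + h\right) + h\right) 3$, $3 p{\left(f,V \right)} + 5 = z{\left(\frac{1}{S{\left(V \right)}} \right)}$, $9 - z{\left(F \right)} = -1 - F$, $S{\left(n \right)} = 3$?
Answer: $94$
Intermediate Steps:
$C{\left(Y \right)} = - \frac{1}{3}$ ($C{\left(Y \right)} = \frac{1}{3} \left(-1\right) = - \frac{1}{3}$)
$z{\left(F \right)} = 10 + F$ ($z{\left(F \right)} = 9 - \left(-1 - F\right) = 9 + \left(1 + F\right) = 10 + F$)
$p{\left(f,V \right)} = \frac{16}{9}$ ($p{\left(f,V \right)} = - \frac{5}{3} + \frac{10 + \frac{1}{3}}{3} = - \frac{5}{3} + \frac{1}{3} \cdot \frac{31}{3} = - \frac{5}{3} + \frac{31}{9} = \frac{16}{9}$)
$r{\left(h \right)} = 10 h$ ($r{\left(h \right)} = h + \left(2 h + h\right) 3 = h + 3 h 3 = h + 9 h = 10 h$)
$-66 + p{\left(C{\left(2 \right)},-3 \right)} r{\left(6 - -3 \right)} = -66 + \frac{16 \cdot 10 \left(6 - -3\right)}{9} = -66 + \frac{16 \cdot 10 \left(6 + 3\right)}{9} = -66 + \frac{16 \cdot 10 \cdot 9}{9} = -66 + \frac{16}{9} \cdot 90 = -66 + 160 = 94$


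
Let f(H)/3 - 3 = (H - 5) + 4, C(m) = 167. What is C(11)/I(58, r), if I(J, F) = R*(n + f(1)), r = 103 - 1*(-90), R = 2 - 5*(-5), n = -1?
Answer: 167/216 ≈ 0.77315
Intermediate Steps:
R = 27 (R = 2 + 25 = 27)
r = 193 (r = 103 + 90 = 193)
f(H) = 6 + 3*H (f(H) = 9 + 3*((H - 5) + 4) = 9 + 3*((-5 + H) + 4) = 9 + 3*(-1 + H) = 9 + (-3 + 3*H) = 6 + 3*H)
I(J, F) = 216 (I(J, F) = 27*(-1 + (6 + 3*1)) = 27*(-1 + (6 + 3)) = 27*(-1 + 9) = 27*8 = 216)
C(11)/I(58, r) = 167/216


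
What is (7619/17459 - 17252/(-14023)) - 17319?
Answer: -4239760415778/244827557 ≈ -17317.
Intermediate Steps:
(7619/17459 - 17252/(-14023)) - 17319 = (7619*(1/17459) - 17252*(-1/14023)) - 17319 = (7619/17459 + 17252/14023) - 17319 = 408043905/244827557 - 17319 = -4239760415778/244827557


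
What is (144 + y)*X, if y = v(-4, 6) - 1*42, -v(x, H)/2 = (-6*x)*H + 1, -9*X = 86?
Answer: 16168/9 ≈ 1796.4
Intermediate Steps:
X = -86/9 (X = -1/9*86 = -86/9 ≈ -9.5556)
v(x, H) = -2 + 12*H*x (v(x, H) = -2*((-6*x)*H + 1) = -2*(-6*H*x + 1) = -2*(1 - 6*H*x) = -2 + 12*H*x)
y = -332 (y = (-2 + 12*6*(-4)) - 1*42 = (-2 - 288) - 42 = -290 - 42 = -332)
(144 + y)*X = (144 - 332)*(-86/9) = -188*(-86/9) = 16168/9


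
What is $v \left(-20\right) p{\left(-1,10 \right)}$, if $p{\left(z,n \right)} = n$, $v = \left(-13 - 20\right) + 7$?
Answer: $5200$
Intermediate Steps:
$v = -26$ ($v = -33 + 7 = -26$)
$v \left(-20\right) p{\left(-1,10 \right)} = \left(-26\right) \left(-20\right) 10 = 520 \cdot 10 = 5200$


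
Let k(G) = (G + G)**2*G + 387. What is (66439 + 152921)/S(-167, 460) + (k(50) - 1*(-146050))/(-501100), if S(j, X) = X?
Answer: 5481196749/11525300 ≈ 475.58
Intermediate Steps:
k(G) = 387 + 4*G**3 (k(G) = (2*G)**2*G + 387 = (4*G**2)*G + 387 = 4*G**3 + 387 = 387 + 4*G**3)
(66439 + 152921)/S(-167, 460) + (k(50) - 1*(-146050))/(-501100) = (66439 + 152921)/460 + ((387 + 4*50**3) - 1*(-146050))/(-501100) = 219360*(1/460) + ((387 + 4*125000) + 146050)*(-1/501100) = 10968/23 + ((387 + 500000) + 146050)*(-1/501100) = 10968/23 + (500387 + 146050)*(-1/501100) = 10968/23 + 646437*(-1/501100) = 10968/23 - 646437/501100 = 5481196749/11525300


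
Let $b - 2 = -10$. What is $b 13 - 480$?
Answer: $-584$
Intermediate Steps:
$b = -8$ ($b = 2 - 10 = -8$)
$b 13 - 480 = \left(-8\right) 13 - 480 = -104 - 480 = -584$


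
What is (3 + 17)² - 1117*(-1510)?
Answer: 1687070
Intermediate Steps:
(3 + 17)² - 1117*(-1510) = 20² + 1686670 = 400 + 1686670 = 1687070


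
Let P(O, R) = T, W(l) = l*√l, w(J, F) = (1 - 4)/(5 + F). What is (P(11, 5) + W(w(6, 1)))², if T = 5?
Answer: (20 - I*√2)²/16 ≈ 24.875 - 3.5355*I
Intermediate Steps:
w(J, F) = -3/(5 + F)
W(l) = l^(3/2)
P(O, R) = 5
(P(11, 5) + W(w(6, 1)))² = (5 + (-3/(5 + 1))^(3/2))² = (5 + (-3/6)^(3/2))² = (5 + (-3*⅙)^(3/2))² = (5 + (-½)^(3/2))² = (5 - I*√2/4)²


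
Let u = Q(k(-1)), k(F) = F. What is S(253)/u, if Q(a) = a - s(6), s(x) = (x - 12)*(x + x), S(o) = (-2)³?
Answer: -8/71 ≈ -0.11268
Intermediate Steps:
S(o) = -8
s(x) = 2*x*(-12 + x) (s(x) = (-12 + x)*(2*x) = 2*x*(-12 + x))
Q(a) = 72 + a (Q(a) = a - 2*6*(-12 + 6) = a - 2*6*(-6) = a - 1*(-72) = a + 72 = 72 + a)
u = 71 (u = 72 - 1 = 71)
S(253)/u = -8/71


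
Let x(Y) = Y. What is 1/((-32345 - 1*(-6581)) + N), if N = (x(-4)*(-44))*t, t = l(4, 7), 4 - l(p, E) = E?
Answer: -1/26292 ≈ -3.8034e-5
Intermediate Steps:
l(p, E) = 4 - E
t = -3 (t = 4 - 1*7 = 4 - 7 = -3)
N = -528 (N = -4*(-44)*(-3) = 176*(-3) = -528)
1/((-32345 - 1*(-6581)) + N) = 1/((-32345 - 1*(-6581)) - 528) = 1/((-32345 + 6581) - 528) = 1/(-25764 - 528) = 1/(-26292) = -1/26292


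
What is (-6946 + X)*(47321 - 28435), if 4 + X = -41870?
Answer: -922014520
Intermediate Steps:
X = -41874 (X = -4 - 41870 = -41874)
(-6946 + X)*(47321 - 28435) = (-6946 - 41874)*(47321 - 28435) = -48820*18886 = -922014520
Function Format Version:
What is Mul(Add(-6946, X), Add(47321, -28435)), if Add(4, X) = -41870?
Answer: -922014520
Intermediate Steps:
X = -41874 (X = Add(-4, -41870) = -41874)
Mul(Add(-6946, X), Add(47321, -28435)) = Mul(Add(-6946, -41874), Add(47321, -28435)) = Mul(-48820, 18886) = -922014520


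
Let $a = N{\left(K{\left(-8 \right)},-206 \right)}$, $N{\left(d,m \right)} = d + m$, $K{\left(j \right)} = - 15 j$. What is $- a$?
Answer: $86$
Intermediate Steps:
$a = -86$ ($a = \left(-15\right) \left(-8\right) - 206 = 120 - 206 = -86$)
$- a = \left(-1\right) \left(-86\right) = 86$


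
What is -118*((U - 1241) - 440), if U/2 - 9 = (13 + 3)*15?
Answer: 139594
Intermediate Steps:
U = 498 (U = 18 + 2*((13 + 3)*15) = 18 + 2*(16*15) = 18 + 2*240 = 18 + 480 = 498)
-118*((U - 1241) - 440) = -118*((498 - 1241) - 440) = -118*(-743 - 440) = -118*(-1183) = 139594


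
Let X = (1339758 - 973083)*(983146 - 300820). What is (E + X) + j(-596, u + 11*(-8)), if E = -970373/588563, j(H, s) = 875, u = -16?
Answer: 147253687543268402/588563 ≈ 2.5019e+11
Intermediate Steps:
X = 250191886050 (X = 366675*682326 = 250191886050)
E = -970373/588563 (E = -970373*1/588563 = -970373/588563 ≈ -1.6487)
(E + X) + j(-596, u + 11*(-8)) = (-970373/588563 + 250191886050) + 875 = 147253687028275777/588563 + 875 = 147253687543268402/588563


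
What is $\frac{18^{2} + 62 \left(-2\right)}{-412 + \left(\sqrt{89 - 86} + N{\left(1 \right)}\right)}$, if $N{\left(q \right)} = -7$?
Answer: $- \frac{41900}{87779} - \frac{100 \sqrt{3}}{87779} \approx -0.47931$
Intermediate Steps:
$\frac{18^{2} + 62 \left(-2\right)}{-412 + \left(\sqrt{89 - 86} + N{\left(1 \right)}\right)} = \frac{18^{2} + 62 \left(-2\right)}{-412 - \left(7 - \sqrt{89 - 86}\right)} = \frac{324 - 124}{-412 - \left(7 - \sqrt{3}\right)} = \frac{200}{-412 - \left(7 - \sqrt{3}\right)} = \frac{200}{-419 + \sqrt{3}}$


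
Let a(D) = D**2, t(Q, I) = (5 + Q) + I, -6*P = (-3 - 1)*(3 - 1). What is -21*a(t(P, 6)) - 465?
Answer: -10978/3 ≈ -3659.3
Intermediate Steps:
P = 4/3 (P = -(-3 - 1)*(3 - 1)/6 = -(-2)*2/3 = -1/6*(-8) = 4/3 ≈ 1.3333)
t(Q, I) = 5 + I + Q
-21*a(t(P, 6)) - 465 = -21*(5 + 6 + 4/3)**2 - 465 = -21*(37/3)**2 - 465 = -21*1369/9 - 465 = -9583/3 - 465 = -10978/3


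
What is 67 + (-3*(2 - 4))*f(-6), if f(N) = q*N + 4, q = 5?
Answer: -89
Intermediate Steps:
f(N) = 4 + 5*N (f(N) = 5*N + 4 = 4 + 5*N)
67 + (-3*(2 - 4))*f(-6) = 67 + (-3*(2 - 4))*(4 + 5*(-6)) = 67 + (-3*(-2))*(4 - 30) = 67 + 6*(-26) = 67 - 156 = -89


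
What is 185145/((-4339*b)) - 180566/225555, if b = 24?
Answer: -20187933817/7829465160 ≈ -2.5785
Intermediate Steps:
185145/((-4339*b)) - 180566/225555 = 185145/((-4339*24)) - 180566/225555 = 185145/(-104136) - 180566*1/225555 = 185145*(-1/104136) - 180566/225555 = -61715/34712 - 180566/225555 = -20187933817/7829465160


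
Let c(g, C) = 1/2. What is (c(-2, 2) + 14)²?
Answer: 841/4 ≈ 210.25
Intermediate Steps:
c(g, C) = ½
(c(-2, 2) + 14)² = (½ + 14)² = (29/2)² = 841/4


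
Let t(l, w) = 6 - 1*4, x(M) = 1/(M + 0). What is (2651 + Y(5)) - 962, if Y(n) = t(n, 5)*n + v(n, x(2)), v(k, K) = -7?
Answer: 1692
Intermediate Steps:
x(M) = 1/M
t(l, w) = 2 (t(l, w) = 6 - 4 = 2)
Y(n) = -7 + 2*n (Y(n) = 2*n - 7 = -7 + 2*n)
(2651 + Y(5)) - 962 = (2651 + (-7 + 2*5)) - 962 = (2651 + (-7 + 10)) - 962 = (2651 + 3) - 962 = 2654 - 962 = 1692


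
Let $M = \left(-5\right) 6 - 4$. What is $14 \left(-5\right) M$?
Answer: $2380$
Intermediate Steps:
$M = -34$ ($M = -30 - 4 = -34$)
$14 \left(-5\right) M = 14 \left(-5\right) \left(-34\right) = \left(-70\right) \left(-34\right) = 2380$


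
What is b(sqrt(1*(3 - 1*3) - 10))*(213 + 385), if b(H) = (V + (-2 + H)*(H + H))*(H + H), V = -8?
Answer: 47840 - 33488*I*sqrt(10) ≈ 47840.0 - 1.059e+5*I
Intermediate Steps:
b(H) = 2*H*(-8 + 2*H*(-2 + H)) (b(H) = (-8 + (-2 + H)*(H + H))*(H + H) = (-8 + (-2 + H)*(2*H))*(2*H) = (-8 + 2*H*(-2 + H))*(2*H) = 2*H*(-8 + 2*H*(-2 + H)))
b(sqrt(1*(3 - 1*3) - 10))*(213 + 385) = (4*sqrt(1*(3 - 1*3) - 10)*(-4 + (sqrt(1*(3 - 1*3) - 10))**2 - 2*sqrt(1*(3 - 1*3) - 10)))*(213 + 385) = (4*sqrt(1*(3 - 3) - 10)*(-4 + (sqrt(1*(3 - 3) - 10))**2 - 2*sqrt(1*(3 - 3) - 10)))*598 = (4*sqrt(1*0 - 10)*(-4 + (sqrt(1*0 - 10))**2 - 2*sqrt(1*0 - 10)))*598 = (4*sqrt(0 - 10)*(-4 + (sqrt(0 - 10))**2 - 2*sqrt(0 - 10)))*598 = (4*sqrt(-10)*(-4 + (sqrt(-10))**2 - 2*I*sqrt(10)))*598 = (4*(I*sqrt(10))*(-4 + (I*sqrt(10))**2 - 2*I*sqrt(10)))*598 = (4*(I*sqrt(10))*(-4 - 10 - 2*I*sqrt(10)))*598 = (4*(I*sqrt(10))*(-14 - 2*I*sqrt(10)))*598 = (4*I*sqrt(10)*(-14 - 2*I*sqrt(10)))*598 = 2392*I*sqrt(10)*(-14 - 2*I*sqrt(10))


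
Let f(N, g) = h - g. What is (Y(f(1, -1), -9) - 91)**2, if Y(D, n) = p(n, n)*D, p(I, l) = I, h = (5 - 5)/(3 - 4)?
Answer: 10000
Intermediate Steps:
h = 0 (h = 0/(-1) = 0*(-1) = 0)
f(N, g) = -g (f(N, g) = 0 - g = -g)
Y(D, n) = D*n (Y(D, n) = n*D = D*n)
(Y(f(1, -1), -9) - 91)**2 = (-1*(-1)*(-9) - 91)**2 = (1*(-9) - 91)**2 = (-9 - 91)**2 = (-100)**2 = 10000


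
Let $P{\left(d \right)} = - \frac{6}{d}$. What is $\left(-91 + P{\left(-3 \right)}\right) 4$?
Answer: $-356$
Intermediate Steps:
$\left(-91 + P{\left(-3 \right)}\right) 4 = \left(-91 - \frac{6}{-3}\right) 4 = \left(-91 - -2\right) 4 = \left(-91 + 2\right) 4 = \left(-89\right) 4 = -356$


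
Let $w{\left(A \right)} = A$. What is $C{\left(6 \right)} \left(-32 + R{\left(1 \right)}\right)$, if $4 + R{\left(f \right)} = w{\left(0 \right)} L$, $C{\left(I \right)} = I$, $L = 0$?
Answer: $-216$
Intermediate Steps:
$R{\left(f \right)} = -4$ ($R{\left(f \right)} = -4 + 0 \cdot 0 = -4 + 0 = -4$)
$C{\left(6 \right)} \left(-32 + R{\left(1 \right)}\right) = 6 \left(-32 - 4\right) = 6 \left(-36\right) = -216$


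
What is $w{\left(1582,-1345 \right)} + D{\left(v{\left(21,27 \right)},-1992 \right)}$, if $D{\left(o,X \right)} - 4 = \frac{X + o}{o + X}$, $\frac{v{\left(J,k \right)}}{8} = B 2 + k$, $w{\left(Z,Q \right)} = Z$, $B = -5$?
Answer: $1587$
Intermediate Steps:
$v{\left(J,k \right)} = -80 + 8 k$ ($v{\left(J,k \right)} = 8 \left(\left(-5\right) 2 + k\right) = 8 \left(-10 + k\right) = -80 + 8 k$)
$D{\left(o,X \right)} = 5$ ($D{\left(o,X \right)} = 4 + \frac{X + o}{o + X} = 4 + \frac{X + o}{X + o} = 4 + 1 = 5$)
$w{\left(1582,-1345 \right)} + D{\left(v{\left(21,27 \right)},-1992 \right)} = 1582 + 5 = 1587$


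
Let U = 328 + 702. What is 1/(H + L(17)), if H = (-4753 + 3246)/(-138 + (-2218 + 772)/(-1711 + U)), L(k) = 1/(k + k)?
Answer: 47668/530085 ≈ 0.089925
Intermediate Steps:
U = 1030
L(k) = 1/(2*k)
H = 31099/2804 (H = (-4753 + 3246)/(-138 + (-2218 + 772)/(-1711 + 1030)) = -1507/(-138 - 1446/(-681)) = -1507/(-138 - 1446*(-1/681)) = -1507/(-138 + 482/227) = -1507/(-30844/227) = -1507*(-227/30844) = 31099/2804 ≈ 11.091)
1/(H + L(17)) = 1/(31099/2804 + (½)/17) = 1/(31099/2804 + (½)*(1/17)) = 1/(31099/2804 + 1/34) = 1/(530085/47668) = 47668/530085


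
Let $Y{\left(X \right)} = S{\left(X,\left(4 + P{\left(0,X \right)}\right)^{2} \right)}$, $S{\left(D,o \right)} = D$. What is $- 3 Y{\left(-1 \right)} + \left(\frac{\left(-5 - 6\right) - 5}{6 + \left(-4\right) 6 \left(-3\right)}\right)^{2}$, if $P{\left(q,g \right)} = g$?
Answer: $\frac{4627}{1521} \approx 3.0421$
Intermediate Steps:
$Y{\left(X \right)} = X$
$- 3 Y{\left(-1 \right)} + \left(\frac{\left(-5 - 6\right) - 5}{6 + \left(-4\right) 6 \left(-3\right)}\right)^{2} = \left(-3\right) \left(-1\right) + \left(\frac{\left(-5 - 6\right) - 5}{6 + \left(-4\right) 6 \left(-3\right)}\right)^{2} = 3 + \left(\frac{\left(-5 - 6\right) - 5}{6 - -72}\right)^{2} = 3 + \left(\frac{-11 - 5}{6 + 72}\right)^{2} = 3 + \left(- \frac{16}{78}\right)^{2} = 3 + \left(\left(-16\right) \frac{1}{78}\right)^{2} = 3 + \left(- \frac{8}{39}\right)^{2} = 3 + \frac{64}{1521} = \frac{4627}{1521}$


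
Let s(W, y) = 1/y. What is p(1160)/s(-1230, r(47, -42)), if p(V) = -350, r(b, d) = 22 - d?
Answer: -22400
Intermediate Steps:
p(1160)/s(-1230, r(47, -42)) = -350/(1/(22 - 1*(-42))) = -350/(1/(22 + 42)) = -350/(1/64) = -350/1/64 = -350*64 = -22400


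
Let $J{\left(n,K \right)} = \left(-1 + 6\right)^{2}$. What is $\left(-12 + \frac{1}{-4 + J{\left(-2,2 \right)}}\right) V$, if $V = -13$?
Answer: $\frac{3263}{21} \approx 155.38$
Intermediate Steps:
$J{\left(n,K \right)} = 25$ ($J{\left(n,K \right)} = 5^{2} = 25$)
$\left(-12 + \frac{1}{-4 + J{\left(-2,2 \right)}}\right) V = \left(-12 + \frac{1}{-4 + 25}\right) \left(-13\right) = \left(-12 + \frac{1}{21}\right) \left(-13\right) = \left(- \frac{251}{21}\right) \left(-13\right) = \frac{3263}{21}$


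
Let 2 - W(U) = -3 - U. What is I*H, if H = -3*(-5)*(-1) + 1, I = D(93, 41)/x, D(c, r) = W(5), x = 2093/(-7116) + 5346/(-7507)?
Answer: 7478773680/53754287 ≈ 139.13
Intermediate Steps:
x = -53754287/53419812 (x = 2093*(-1/7116) + 5346*(-1/7507) = -2093/7116 - 5346/7507 = -53754287/53419812 ≈ -1.0063)
W(U) = 5 + U (W(U) = 2 - (-3 - U) = 2 + (3 + U) = 5 + U)
D(c, r) = 10 (D(c, r) = 5 + 5 = 10)
I = -534198120/53754287 (I = 10/(-53754287/53419812) = 10*(-53419812/53754287) = -534198120/53754287 ≈ -9.9378)
H = -14 (H = 15*(-1) + 1 = -15 + 1 = -14)
I*H = -534198120/53754287*(-14) = 7478773680/53754287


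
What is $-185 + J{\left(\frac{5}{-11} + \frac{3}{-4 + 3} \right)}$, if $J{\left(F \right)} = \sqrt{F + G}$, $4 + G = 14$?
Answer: $-185 + \frac{6 \sqrt{22}}{11} \approx -182.44$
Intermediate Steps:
$G = 10$ ($G = -4 + 14 = 10$)
$J{\left(F \right)} = \sqrt{10 + F}$ ($J{\left(F \right)} = \sqrt{F + 10} = \sqrt{10 + F}$)
$-185 + J{\left(\frac{5}{-11} + \frac{3}{-4 + 3} \right)} = -185 + \sqrt{10 + \left(\frac{5}{-11} + \frac{3}{-4 + 3}\right)} = -185 + \sqrt{10 + \left(5 \left(- \frac{1}{11}\right) + \frac{3}{-1}\right)} = -185 + \sqrt{10 + \left(- \frac{5}{11} + 3 \left(-1\right)\right)} = -185 + \sqrt{10 - \frac{38}{11}} = -185 + \sqrt{\frac{72}{11}} = -185 + \frac{6 \sqrt{22}}{11}$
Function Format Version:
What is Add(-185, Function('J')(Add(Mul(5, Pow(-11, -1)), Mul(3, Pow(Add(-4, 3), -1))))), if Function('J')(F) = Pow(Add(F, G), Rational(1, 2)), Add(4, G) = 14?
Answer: Add(-185, Mul(Rational(6, 11), Pow(22, Rational(1, 2)))) ≈ -182.44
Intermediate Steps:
G = 10 (G = Add(-4, 14) = 10)
Function('J')(F) = Pow(Add(10, F), Rational(1, 2)) (Function('J')(F) = Pow(Add(F, 10), Rational(1, 2)) = Pow(Add(10, F), Rational(1, 2)))
Add(-185, Function('J')(Add(Mul(5, Pow(-11, -1)), Mul(3, Pow(Add(-4, 3), -1))))) = Add(-185, Pow(Add(10, Add(Mul(5, Pow(-11, -1)), Mul(3, Pow(Add(-4, 3), -1)))), Rational(1, 2))) = Add(-185, Pow(Add(10, Add(Mul(5, Rational(-1, 11)), Mul(3, Pow(-1, -1)))), Rational(1, 2))) = Add(-185, Pow(Add(10, Add(Rational(-5, 11), Mul(3, -1))), Rational(1, 2))) = Add(-185, Pow(Add(10, Add(Rational(-5, 11), -3)), Rational(1, 2))) = Add(-185, Pow(Add(10, Rational(-38, 11)), Rational(1, 2))) = Add(-185, Pow(Rational(72, 11), Rational(1, 2))) = Add(-185, Mul(Rational(6, 11), Pow(22, Rational(1, 2))))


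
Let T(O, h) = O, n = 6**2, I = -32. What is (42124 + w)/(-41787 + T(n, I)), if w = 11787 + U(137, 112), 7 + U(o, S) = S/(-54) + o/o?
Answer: -1455379/1127277 ≈ -1.2911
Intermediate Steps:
U(o, S) = -6 - S/54 (U(o, S) = -7 + (S/(-54) + o/o) = -7 + (S*(-1/54) + 1) = -7 + (-S/54 + 1) = -7 + (1 - S/54) = -6 - S/54)
n = 36
w = 318031/27 (w = 11787 + (-6 - 1/54*112) = 11787 + (-6 - 56/27) = 11787 - 218/27 = 318031/27 ≈ 11779.)
(42124 + w)/(-41787 + T(n, I)) = (42124 + 318031/27)/(-41787 + 36) = (1455379/27)/(-41751) = (1455379/27)*(-1/41751) = -1455379/1127277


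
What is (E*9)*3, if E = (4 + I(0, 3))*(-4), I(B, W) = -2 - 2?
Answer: 0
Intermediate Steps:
I(B, W) = -4
E = 0 (E = (4 - 4)*(-4) = 0*(-4) = 0)
(E*9)*3 = (0*9)*3 = 0*3 = 0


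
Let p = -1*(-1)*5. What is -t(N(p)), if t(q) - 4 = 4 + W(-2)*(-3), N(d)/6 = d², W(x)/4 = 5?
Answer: 52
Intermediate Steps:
p = 5 (p = 1*5 = 5)
W(x) = 20 (W(x) = 4*5 = 20)
N(d) = 6*d²
t(q) = -52 (t(q) = 4 + (4 + 20*(-3)) = 4 + (4 - 60) = 4 - 56 = -52)
-t(N(p)) = -1*(-52) = 52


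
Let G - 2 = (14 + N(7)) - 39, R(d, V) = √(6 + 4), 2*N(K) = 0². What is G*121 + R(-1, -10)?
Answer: -2783 + √10 ≈ -2779.8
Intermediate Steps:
N(K) = 0 (N(K) = (½)*0² = (½)*0 = 0)
R(d, V) = √10
G = -23 (G = 2 + ((14 + 0) - 39) = 2 + (14 - 39) = 2 - 25 = -23)
G*121 + R(-1, -10) = -23*121 + √10 = -2783 + √10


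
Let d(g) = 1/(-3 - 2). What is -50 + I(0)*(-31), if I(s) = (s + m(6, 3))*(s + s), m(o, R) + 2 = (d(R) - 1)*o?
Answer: -50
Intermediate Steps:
d(g) = -1/5 (d(g) = 1/(-5) = -1/5)
m(o, R) = -2 - 6*o/5 (m(o, R) = -2 + (-1/5 - 1)*o = -2 - 6*o/5)
I(s) = 2*s*(-46/5 + s) (I(s) = (s + (-2 - 6/5*6))*(s + s) = (s + (-2 - 36/5))*(2*s) = (s - 46/5)*(2*s) = (-46/5 + s)*(2*s) = 2*s*(-46/5 + s))
-50 + I(0)*(-31) = -50 + ((2/5)*0*(-46 + 5*0))*(-31) = -50 + ((2/5)*0*(-46 + 0))*(-31) = -50 + ((2/5)*0*(-46))*(-31) = -50 + 0*(-31) = -50 + 0 = -50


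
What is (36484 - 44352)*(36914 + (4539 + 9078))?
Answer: -397577908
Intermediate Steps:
(36484 - 44352)*(36914 + (4539 + 9078)) = -7868*(36914 + 13617) = -7868*50531 = -397577908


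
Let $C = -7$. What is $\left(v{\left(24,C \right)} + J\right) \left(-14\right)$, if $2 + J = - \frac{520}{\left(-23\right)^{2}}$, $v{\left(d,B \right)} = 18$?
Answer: $- \frac{111216}{529} \approx -210.24$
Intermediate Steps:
$J = - \frac{1578}{529}$ ($J = -2 - \frac{520}{\left(-23\right)^{2}} = -2 - \frac{520}{529} = - \frac{1578}{529} \approx -2.983$)
$\left(v{\left(24,C \right)} + J\right) \left(-14\right) = \left(18 - \frac{1578}{529}\right) \left(-14\right) = \frac{7944}{529} \left(-14\right) = - \frac{111216}{529}$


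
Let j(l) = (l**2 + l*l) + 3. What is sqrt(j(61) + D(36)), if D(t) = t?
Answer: sqrt(7481) ≈ 86.493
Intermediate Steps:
j(l) = 3 + 2*l**2 (j(l) = (l**2 + l**2) + 3 = 2*l**2 + 3 = 3 + 2*l**2)
sqrt(j(61) + D(36)) = sqrt((3 + 2*61**2) + 36) = sqrt((3 + 2*3721) + 36) = sqrt((3 + 7442) + 36) = sqrt(7445 + 36) = sqrt(7481)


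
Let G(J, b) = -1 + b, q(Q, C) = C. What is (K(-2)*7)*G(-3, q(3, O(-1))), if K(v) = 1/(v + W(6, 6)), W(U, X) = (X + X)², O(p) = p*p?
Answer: 0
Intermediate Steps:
O(p) = p²
W(U, X) = 4*X² (W(U, X) = (2*X)² = 4*X²)
K(v) = 1/(144 + v) (K(v) = 1/(v + 4*6²) = 1/(v + 4*36) = 1/(v + 144) = 1/(144 + v))
(K(-2)*7)*G(-3, q(3, O(-1))) = (7/(144 - 2))*(-1 + (-1)²) = (7/142)*(-1 + 1) = ((1/142)*7)*0 = (7/142)*0 = 0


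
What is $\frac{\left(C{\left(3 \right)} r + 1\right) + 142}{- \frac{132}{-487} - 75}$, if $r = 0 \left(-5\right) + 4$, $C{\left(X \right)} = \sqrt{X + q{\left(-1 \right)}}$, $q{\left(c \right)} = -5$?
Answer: $- \frac{69641}{36393} - \frac{1948 i \sqrt{2}}{36393} \approx -1.9136 - 0.075698 i$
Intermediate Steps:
$C{\left(X \right)} = \sqrt{-5 + X}$ ($C{\left(X \right)} = \sqrt{X - 5} = \sqrt{-5 + X}$)
$r = 4$ ($r = 0 + 4 = 4$)
$\frac{\left(C{\left(3 \right)} r + 1\right) + 142}{- \frac{132}{-487} - 75} = \frac{\left(\sqrt{-5 + 3} \cdot 4 + 1\right) + 142}{- \frac{132}{-487} - 75} = \frac{\left(\sqrt{-2} \cdot 4 + 1\right) + 142}{\left(-132\right) \left(- \frac{1}{487}\right) - 75} = \frac{\left(i \sqrt{2} \cdot 4 + 1\right) + 142}{\frac{132}{487} - 75} = \frac{\left(4 i \sqrt{2} + 1\right) + 142}{- \frac{36393}{487}} = \left(\left(1 + 4 i \sqrt{2}\right) + 142\right) \left(- \frac{487}{36393}\right) = \left(143 + 4 i \sqrt{2}\right) \left(- \frac{487}{36393}\right) = - \frac{69641}{36393} - \frac{1948 i \sqrt{2}}{36393}$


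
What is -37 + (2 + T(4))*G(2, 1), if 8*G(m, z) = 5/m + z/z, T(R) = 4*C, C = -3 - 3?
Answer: -373/8 ≈ -46.625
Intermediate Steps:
C = -6
T(R) = -24 (T(R) = 4*(-6) = -24)
G(m, z) = 1/8 + 5/(8*m) (G(m, z) = (5/m + z/z)/8 = (5/m + 1)/8 = (1 + 5/m)/8 = 1/8 + 5/(8*m))
-37 + (2 + T(4))*G(2, 1) = -37 + (2 - 24)*((1/8)*(5 + 2)/2) = -37 - 11*7/(4*2) = -37 - 22*7/16 = -37 - 77/8 = -373/8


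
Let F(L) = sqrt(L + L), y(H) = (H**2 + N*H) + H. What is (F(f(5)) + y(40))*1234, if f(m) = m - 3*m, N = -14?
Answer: 1332720 + 2468*I*sqrt(5) ≈ 1.3327e+6 + 5518.6*I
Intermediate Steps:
y(H) = H**2 - 13*H (y(H) = (H**2 - 14*H) + H = H**2 - 13*H)
f(m) = -2*m
F(L) = sqrt(2)*sqrt(L) (F(L) = sqrt(2*L) = sqrt(2)*sqrt(L))
(F(f(5)) + y(40))*1234 = (sqrt(2)*sqrt(-2*5) + 40*(-13 + 40))*1234 = (sqrt(2)*sqrt(-10) + 40*27)*1234 = (sqrt(2)*(I*sqrt(10)) + 1080)*1234 = (2*I*sqrt(5) + 1080)*1234 = (1080 + 2*I*sqrt(5))*1234 = 1332720 + 2468*I*sqrt(5)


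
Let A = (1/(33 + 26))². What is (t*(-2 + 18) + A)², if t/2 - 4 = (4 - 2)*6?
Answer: 3176497046529/12117361 ≈ 2.6214e+5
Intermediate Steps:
t = 32 (t = 8 + 2*((4 - 2)*6) = 8 + 2*(2*6) = 8 + 2*12 = 8 + 24 = 32)
A = 1/3481 (A = (1/59)² = 1/3481 ≈ 0.00028727)
(t*(-2 + 18) + A)² = (32*(-2 + 18) + 1/3481)² = (32*16 + 1/3481)² = (512 + 1/3481)² = (1782273/3481)² = 3176497046529/12117361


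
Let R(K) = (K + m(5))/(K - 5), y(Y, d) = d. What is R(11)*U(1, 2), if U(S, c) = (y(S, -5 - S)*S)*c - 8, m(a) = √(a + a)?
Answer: -110/3 - 10*√10/3 ≈ -47.208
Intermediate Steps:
m(a) = √2*√a (m(a) = √(2*a) = √2*√a)
R(K) = (K + √10)/(-5 + K) (R(K) = (K + √2*√5)/(K - 5) = (K + √10)/(-5 + K))
U(S, c) = -8 + S*c*(-5 - S) (U(S, c) = ((-5 - S)*S)*c - 8 = (S*(-5 - S))*c - 8 = S*c*(-5 - S) - 8 = -8 + S*c*(-5 - S))
R(11)*U(1, 2) = ((11 + √10)/(-5 + 11))*(-8 - 1*1*2*(5 + 1)) = ((11 + √10)/6)*(-8 - 1*1*2*6) = ((11 + √10)/6)*(-8 - 12) = (11/6 + √10/6)*(-20) = -110/3 - 10*√10/3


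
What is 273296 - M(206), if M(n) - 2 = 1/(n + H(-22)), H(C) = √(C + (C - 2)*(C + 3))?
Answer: 5739447191/21001 + √434/42002 ≈ 2.7329e+5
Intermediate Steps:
H(C) = √(C + (-2 + C)*(3 + C))
M(n) = 2 + 1/(n + √434) (M(n) = 2 + 1/(n + √(-6 + (-22)² + 2*(-22))) = 2 + 1/(n + √(-6 + 484 - 44)) = 2 + 1/(n + √434))
273296 - M(206) = 273296 - (1 + 2*206 + 2*√434)/(206 + √434) = 273296 - (1 + 412 + 2*√434)/(206 + √434) = 273296 - (413 + 2*√434)/(206 + √434)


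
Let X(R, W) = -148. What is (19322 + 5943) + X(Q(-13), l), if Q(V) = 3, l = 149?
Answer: 25117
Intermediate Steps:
(19322 + 5943) + X(Q(-13), l) = (19322 + 5943) - 148 = 25265 - 148 = 25117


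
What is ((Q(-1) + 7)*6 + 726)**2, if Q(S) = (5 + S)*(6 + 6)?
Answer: 1115136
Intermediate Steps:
Q(S) = 60 + 12*S (Q(S) = (5 + S)*12 = 60 + 12*S)
((Q(-1) + 7)*6 + 726)**2 = (((60 + 12*(-1)) + 7)*6 + 726)**2 = (((60 - 12) + 7)*6 + 726)**2 = ((48 + 7)*6 + 726)**2 = (55*6 + 726)**2 = (330 + 726)**2 = 1056**2 = 1115136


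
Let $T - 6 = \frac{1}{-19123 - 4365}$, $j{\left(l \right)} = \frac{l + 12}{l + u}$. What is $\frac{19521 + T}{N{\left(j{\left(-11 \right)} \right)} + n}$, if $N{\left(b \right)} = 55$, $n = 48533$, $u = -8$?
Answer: $\frac{458650175}{1141234944} \approx 0.40189$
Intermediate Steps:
$j{\left(l \right)} = \frac{12 + l}{-8 + l}$ ($j{\left(l \right)} = \frac{l + 12}{l - 8} = \frac{12 + l}{-8 + l}$)
$T = \frac{140927}{23488}$ ($T = 6 + \frac{1}{-19123 - 4365} = 6 + \frac{1}{-23488} = 6 - \frac{1}{23488} = \frac{140927}{23488} \approx 6.0$)
$\frac{19521 + T}{N{\left(j{\left(-11 \right)} \right)} + n} = \frac{19521 + \frac{140927}{23488}}{55 + 48533} = \frac{458650175}{23488 \cdot 48588} = \frac{458650175}{23488} \cdot \frac{1}{48588} = \frac{458650175}{1141234944}$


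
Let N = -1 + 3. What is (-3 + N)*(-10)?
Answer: 10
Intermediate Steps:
N = 2
(-3 + N)*(-10) = (-3 + 2)*(-10) = -1*(-10) = 10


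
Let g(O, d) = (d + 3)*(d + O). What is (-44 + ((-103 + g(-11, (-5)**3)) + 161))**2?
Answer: 275759236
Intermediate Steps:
g(O, d) = (3 + d)*(O + d)
(-44 + ((-103 + g(-11, (-5)**3)) + 161))**2 = (-44 + ((-103 + (((-5)**3)**2 + 3*(-11) + 3*(-5)**3 - 11*(-5)**3)) + 161))**2 = (-44 + ((-103 + ((-125)**2 - 33 + 3*(-125) - 11*(-125))) + 161))**2 = (-44 + ((-103 + (15625 - 33 - 375 + 1375)) + 161))**2 = (-44 + ((-103 + 16592) + 161))**2 = (-44 + (16489 + 161))**2 = (-44 + 16650)**2 = 16606**2 = 275759236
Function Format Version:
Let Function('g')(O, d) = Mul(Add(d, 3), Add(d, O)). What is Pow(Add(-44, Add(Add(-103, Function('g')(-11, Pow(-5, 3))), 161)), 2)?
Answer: 275759236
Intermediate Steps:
Function('g')(O, d) = Mul(Add(3, d), Add(O, d))
Pow(Add(-44, Add(Add(-103, Function('g')(-11, Pow(-5, 3))), 161)), 2) = Pow(Add(-44, Add(Add(-103, Add(Pow(Pow(-5, 3), 2), Mul(3, -11), Mul(3, Pow(-5, 3)), Mul(-11, Pow(-5, 3)))), 161)), 2) = Pow(Add(-44, Add(Add(-103, Add(Pow(-125, 2), -33, Mul(3, -125), Mul(-11, -125))), 161)), 2) = Pow(Add(-44, Add(Add(-103, Add(15625, -33, -375, 1375)), 161)), 2) = Pow(Add(-44, Add(Add(-103, 16592), 161)), 2) = Pow(Add(-44, Add(16489, 161)), 2) = Pow(Add(-44, 16650), 2) = Pow(16606, 2) = 275759236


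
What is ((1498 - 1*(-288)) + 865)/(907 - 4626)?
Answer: -2651/3719 ≈ -0.71283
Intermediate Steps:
((1498 - 1*(-288)) + 865)/(907 - 4626) = ((1498 + 288) + 865)/(-3719) = (1786 + 865)*(-1/3719) = 2651*(-1/3719) = -2651/3719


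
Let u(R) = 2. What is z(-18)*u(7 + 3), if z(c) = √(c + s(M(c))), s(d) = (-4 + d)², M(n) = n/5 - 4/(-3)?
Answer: 2*√4786/15 ≈ 9.2241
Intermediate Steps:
M(n) = 4/3 + n/5 (M(n) = n*(⅕) - 4*(-⅓) = n/5 + 4/3 = 4/3 + n/5)
z(c) = √(c + (-8/3 + c/5)²) (z(c) = √(c + (-4 + (4/3 + c/5))²) = √(c + (-8/3 + c/5)²))
z(-18)*u(7 + 3) = (√((-40 + 3*(-18))² + 225*(-18))/15)*2 = (√((-40 - 54)² - 4050)/15)*2 = (√((-94)² - 4050)/15)*2 = (√(8836 - 4050)/15)*2 = (√4786/15)*2 = 2*√4786/15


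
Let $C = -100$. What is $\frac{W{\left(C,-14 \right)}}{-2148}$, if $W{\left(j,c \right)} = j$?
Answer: $\frac{25}{537} \approx 0.046555$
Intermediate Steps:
$\frac{W{\left(C,-14 \right)}}{-2148} = - \frac{100}{-2148} = \left(-100\right) \left(- \frac{1}{2148}\right) = \frac{25}{537}$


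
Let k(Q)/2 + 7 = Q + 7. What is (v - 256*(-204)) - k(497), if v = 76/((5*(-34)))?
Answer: 4354512/85 ≈ 51230.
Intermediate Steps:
v = -38/85 (v = 76/(-170) = 76*(-1/170) = -38/85 ≈ -0.44706)
k(Q) = 2*Q (k(Q) = -14 + 2*(Q + 7) = -14 + 2*(7 + Q) = -14 + (14 + 2*Q) = 2*Q)
(v - 256*(-204)) - k(497) = (-38/85 - 256*(-204)) - 2*497 = (-38/85 + 52224) - 1*994 = 4439002/85 - 994 = 4354512/85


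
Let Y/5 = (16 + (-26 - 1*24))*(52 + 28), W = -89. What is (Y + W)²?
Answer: 187388721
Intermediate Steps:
Y = -13600 (Y = 5*((16 + (-26 - 1*24))*(52 + 28)) = 5*((16 + (-26 - 24))*80) = 5*((16 - 50)*80) = 5*(-34*80) = 5*(-2720) = -13600)
(Y + W)² = (-13600 - 89)² = (-13689)² = 187388721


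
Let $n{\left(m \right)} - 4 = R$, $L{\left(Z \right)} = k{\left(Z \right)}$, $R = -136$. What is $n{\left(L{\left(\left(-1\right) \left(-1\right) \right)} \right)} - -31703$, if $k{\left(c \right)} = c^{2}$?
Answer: $31571$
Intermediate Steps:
$L{\left(Z \right)} = Z^{2}$
$n{\left(m \right)} = -132$ ($n{\left(m \right)} = 4 - 136 = -132$)
$n{\left(L{\left(\left(-1\right) \left(-1\right) \right)} \right)} - -31703 = -132 - -31703 = -132 + 31703 = 31571$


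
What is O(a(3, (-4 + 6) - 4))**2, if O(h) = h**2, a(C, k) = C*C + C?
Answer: 20736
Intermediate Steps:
a(C, k) = C + C**2 (a(C, k) = C**2 + C = C + C**2)
O(a(3, (-4 + 6) - 4))**2 = ((3*(1 + 3))**2)**2 = ((3*4)**2)**2 = (12**2)**2 = 144**2 = 20736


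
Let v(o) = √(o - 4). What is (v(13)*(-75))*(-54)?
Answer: 12150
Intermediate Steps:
v(o) = √(-4 + o)
(v(13)*(-75))*(-54) = (√(-4 + 13)*(-75))*(-54) = (√9*(-75))*(-54) = (3*(-75))*(-54) = -225*(-54) = 12150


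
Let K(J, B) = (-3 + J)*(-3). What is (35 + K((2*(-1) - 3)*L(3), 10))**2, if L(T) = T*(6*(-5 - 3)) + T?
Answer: 4289041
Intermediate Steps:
L(T) = -47*T (L(T) = T*(6*(-8)) + T = T*(-48) + T = -48*T + T = -47*T)
K(J, B) = 9 - 3*J
(35 + K((2*(-1) - 3)*L(3), 10))**2 = (35 + (9 - 3*(2*(-1) - 3)*(-47*3)))**2 = (35 + (9 - 3*(-2 - 3)*(-141)))**2 = (35 + (9 - (-15)*(-141)))**2 = (35 + (9 - 3*705))**2 = (35 + (9 - 2115))**2 = (35 - 2106)**2 = (-2071)**2 = 4289041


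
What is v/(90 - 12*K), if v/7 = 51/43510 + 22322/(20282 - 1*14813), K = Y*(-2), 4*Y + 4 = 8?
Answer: 6800563973/27127005660 ≈ 0.25069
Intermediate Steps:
Y = 1 (Y = -1 + (1/4)*8 = -1 + 2 = 1)
K = -2 (K = 1*(-2) = -2)
v = 6800563973/237956190 (v = 7*(51/43510 + 22322/(20282 - 1*14813)) = 7*(51*(1/43510) + 22322/(20282 - 14813)) = 7*(51/43510 + 22322/5469) = 7*(971509139/237956190) = 6800563973/237956190 ≈ 28.579)
v/(90 - 12*K) = 6800563973/(237956190*(90 - 12*(-2))) = 6800563973/(237956190*(90 + 24)) = (6800563973/237956190)/114 = (6800563973/237956190)*(1/114) = 6800563973/27127005660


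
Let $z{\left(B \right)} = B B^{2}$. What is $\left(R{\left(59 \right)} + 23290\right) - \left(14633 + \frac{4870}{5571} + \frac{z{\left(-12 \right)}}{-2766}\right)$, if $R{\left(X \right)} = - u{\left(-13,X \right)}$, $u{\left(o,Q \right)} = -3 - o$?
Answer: $\frac{22203643939}{2568231} \approx 8645.5$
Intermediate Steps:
$z{\left(B \right)} = B^{3}$
$R{\left(X \right)} = -10$ ($R{\left(X \right)} = - (-3 - -13) = - (-3 + 13) = \left(-1\right) 10 = -10$)
$\left(R{\left(59 \right)} + 23290\right) - \left(14633 + \frac{4870}{5571} + \frac{z{\left(-12 \right)}}{-2766}\right) = \left(-10 + 23290\right) - \left(14633 + \frac{4870}{5571} + \frac{\left(-12\right)^{3}}{-2766}\right) = 23280 - \left(14633 + \frac{288}{461} + \frac{4870}{5571}\right) = 23280 - \frac{37584773741}{2568231} = \frac{22203643939}{2568231}$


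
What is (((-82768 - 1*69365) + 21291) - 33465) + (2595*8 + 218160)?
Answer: 74613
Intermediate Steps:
(((-82768 - 1*69365) + 21291) - 33465) + (2595*8 + 218160) = (((-82768 - 69365) + 21291) - 33465) + (20760 + 218160) = ((-152133 + 21291) - 33465) + 238920 = (-130842 - 33465) + 238920 = -164307 + 238920 = 74613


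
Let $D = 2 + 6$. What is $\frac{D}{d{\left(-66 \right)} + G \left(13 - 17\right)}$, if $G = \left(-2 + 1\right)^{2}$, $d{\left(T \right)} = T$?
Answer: $- \frac{4}{35} \approx -0.11429$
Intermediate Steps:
$G = 1$ ($G = \left(-1\right)^{2} = 1$)
$D = 8$
$\frac{D}{d{\left(-66 \right)} + G \left(13 - 17\right)} = \frac{8}{-66 + 1 \left(13 - 17\right)} = \frac{8}{-66 + 1 \left(-4\right)} = \frac{8}{-66 - 4} = \frac{8}{-70} = 8 \left(- \frac{1}{70}\right) = - \frac{4}{35}$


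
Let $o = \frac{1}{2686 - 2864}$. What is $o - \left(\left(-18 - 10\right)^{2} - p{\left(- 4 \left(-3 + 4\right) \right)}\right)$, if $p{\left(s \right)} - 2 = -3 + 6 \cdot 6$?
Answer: $- \frac{133323}{178} \approx -749.01$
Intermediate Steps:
$p{\left(s \right)} = 35$ ($p{\left(s \right)} = 2 + \left(-3 + 6 \cdot 6\right) = 2 + \left(-3 + 36\right) = 2 + 33 = 35$)
$o = - \frac{1}{178}$ ($o = \frac{1}{-178} = - \frac{1}{178} \approx -0.005618$)
$o - \left(\left(-18 - 10\right)^{2} - p{\left(- 4 \left(-3 + 4\right) \right)}\right) = - \frac{1}{178} - \left(\left(-18 - 10\right)^{2} - 35\right) = - \frac{1}{178} - \left(\left(-28\right)^{2} - 35\right) = - \frac{1}{178} - \left(784 - 35\right) = - \frac{1}{178} - 749 = - \frac{133323}{178}$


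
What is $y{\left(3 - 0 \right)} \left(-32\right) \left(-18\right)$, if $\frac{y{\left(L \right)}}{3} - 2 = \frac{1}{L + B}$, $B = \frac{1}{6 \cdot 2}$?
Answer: $\frac{148608}{37} \approx 4016.4$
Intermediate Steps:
$B = \frac{1}{12} \approx 0.083333$
$y{\left(L \right)} = 6 + \frac{3}{\frac{1}{12} + L}$ ($y{\left(L \right)} = 6 + \frac{3}{L + \frac{1}{12}} = 6 + \frac{3}{\frac{1}{12} + L}$)
$y{\left(3 - 0 \right)} \left(-32\right) \left(-18\right) = \frac{6 \left(7 + 12 \left(3 - 0\right)\right)}{1 + 12 \left(3 - 0\right)} \left(-32\right) \left(-18\right) = \frac{6 \left(7 + 12 \left(3 + 0\right)\right)}{1 + 12 \left(3 + 0\right)} \left(-32\right) \left(-18\right) = \frac{6 \left(7 + 12 \cdot 3\right)}{1 + 12 \cdot 3} \left(-32\right) \left(-18\right) = \frac{6 \left(7 + 36\right)}{1 + 36} \left(-32\right) \left(-18\right) = 6 \cdot \frac{1}{37} \cdot 43 \left(-32\right) \left(-18\right) = \frac{258}{37} \left(-32\right) \left(-18\right) = \left(- \frac{8256}{37}\right) \left(-18\right) = \frac{148608}{37}$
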